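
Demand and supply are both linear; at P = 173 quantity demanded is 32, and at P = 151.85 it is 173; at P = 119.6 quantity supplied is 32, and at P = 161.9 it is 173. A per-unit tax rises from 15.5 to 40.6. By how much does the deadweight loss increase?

1564.57

Demand slope = (151.85 − 173)/(173 − 32) = −0.15, so P = 177.8 − 0.15Q.
Supply slope = (161.9 − 119.6)/(173 − 32) = 0.3, so P = 110 + 0.3Q.
Competitive equilibrium: 177.8 − 0.15Q = 110 + 0.3Q → Q* = 150.6667, P* = 155.2.
For a per-unit tax t: ΔQ = t/0.45, so DWL = ½·t·(t/0.45) = t²/0.9.
At t = 15.5: DWL = 266.944. At t = 40.6: DWL = 1831.511.
Increase = 1831.511 − 266.944 = 1564.57.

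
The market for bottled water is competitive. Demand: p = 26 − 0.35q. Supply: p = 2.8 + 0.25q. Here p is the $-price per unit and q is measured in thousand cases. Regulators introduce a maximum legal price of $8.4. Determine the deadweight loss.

Competitive equilibrium: 26 − 0.35q = 2.8 + 0.25q → q* = 38.6667, p* = 12.4667.
At the ceiling p = 8.4, quantity supplied = (8.4 − 2.8)/0.25 = 22.4.
Willingness to pay at q' = 22.4: 26 − 0.35·22.4 = 18.16.
Δq = 38.6667 − 22.4 = 16.2667; wedge = 18.16 − 8.4 = 9.76.
The triangle = ½ × 16.2667 × 9.76 = $79.38 thousand.

$79.38 thousand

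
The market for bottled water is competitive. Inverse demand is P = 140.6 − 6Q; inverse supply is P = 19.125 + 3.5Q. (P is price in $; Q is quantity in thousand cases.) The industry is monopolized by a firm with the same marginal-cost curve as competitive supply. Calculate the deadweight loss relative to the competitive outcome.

Competitive equilibrium: 140.6 − 6Q = 19.125 + 3.5Q → Q* = 12.7868, P* = 63.8789.
Marginal revenue: MR = 140.6 − 12Q. Set MR = MC: 140.6 − 12Q = 19.125 + 3.5Q → Q_m = 7.8371.
Price P_m = 140.6 − 6·7.8371 = 93.5774; MC(Q_m) = 19.125 + 3.5·7.8371 = 46.5549.
Competitive Q* = 12.7868, so ΔQ = 4.9497; wedge = 93.5774 − 46.5549 = 47.0225.
Welfare loss = ½ × 4.9497 × 47.0225 = $116.37 thousand.

$116.37 thousand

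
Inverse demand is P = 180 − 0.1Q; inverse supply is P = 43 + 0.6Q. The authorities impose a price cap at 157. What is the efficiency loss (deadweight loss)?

11.43

Competitive equilibrium: 180 − 0.1Q = 43 + 0.6Q → Q* = 195.7143, P* = 160.4286.
At the ceiling P = 157, quantity supplied = (157 − 43)/0.6 = 190.
Willingness to pay at Q' = 190: 180 − 0.1·190 = 161.
ΔQ = 195.7143 − 190 = 5.7143; wedge = 161 − 157 = 4.
The triangle = ½ × 5.7143 × 4 = 11.43.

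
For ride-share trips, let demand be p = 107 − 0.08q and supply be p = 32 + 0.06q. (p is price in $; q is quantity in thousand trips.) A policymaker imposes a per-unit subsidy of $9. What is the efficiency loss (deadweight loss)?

Competitive equilibrium: 107 − 0.08q = 32 + 0.06q → q* = 535.7143, p* = 64.1429.
The subsidy lowers effective supply by 9: p = 23 + 0.06q.
New quantity: 107 − 0.08q = 23 + 0.06q → q' = 600.
Overproduction Δq = 600 − 535.7143 = 64.2857; wedge = subsidy = 9.
The triangle = ½ × 64.2857 × 9 = $289.29 thousand.

$289.29 thousand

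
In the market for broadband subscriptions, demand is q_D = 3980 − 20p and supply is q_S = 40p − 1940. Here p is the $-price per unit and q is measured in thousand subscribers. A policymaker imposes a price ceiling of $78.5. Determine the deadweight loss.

In inverse form: demand p = 199 − 0.05q, supply p = 48.5 + 0.025q.
Competitive equilibrium: 199 − 0.05q = 48.5 + 0.025q → q* = 2006.6667, p* = 98.6667.
At the ceiling p = 78.5, quantity supplied = (78.5 − 48.5)/0.025 = 1200.
Willingness to pay at q' = 1200: 199 − 0.05·1200 = 139.
Δq = 2006.6667 − 1200 = 806.6667; wedge = 139 − 78.5 = 60.5.
DWL = ½ × 806.6667 × 60.5 = $24401.67 thousand.

$24401.67 thousand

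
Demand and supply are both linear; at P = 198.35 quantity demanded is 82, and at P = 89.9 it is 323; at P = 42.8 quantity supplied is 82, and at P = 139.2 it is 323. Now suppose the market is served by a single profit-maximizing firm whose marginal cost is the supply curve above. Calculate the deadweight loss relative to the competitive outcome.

Demand slope = (89.9 − 198.35)/(323 − 82) = −0.45, so P = 235.25 − 0.45Q.
Supply slope = (139.2 − 42.8)/(323 − 82) = 0.4, so P = 10 + 0.4Q.
Competitive equilibrium: 235.25 − 0.45Q = 10 + 0.4Q → Q* = 265, P* = 116.
Marginal revenue: MR = 235.25 − 0.9Q. Set MR = MC: 235.25 − 0.9Q = 10 + 0.4Q → Q_m = 173.2692.
Price P_m = 235.25 − 0.45·173.2692 = 157.2789; MC(Q_m) = 10 + 0.4·173.2692 = 79.3077.
Competitive Q* = 265, so ΔQ = 91.7308; wedge = 157.2789 − 79.3077 = 77.9712.
DWL = ½ × 91.7308 × 77.9712 = 3576.18.

3576.18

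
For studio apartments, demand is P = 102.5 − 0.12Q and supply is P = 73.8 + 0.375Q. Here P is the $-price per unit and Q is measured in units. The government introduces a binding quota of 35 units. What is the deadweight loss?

Competitive equilibrium: 102.5 − 0.12Q = 73.8 + 0.375Q → Q* = 57.9798, P* = 95.5424.
At Q = 35: demand price = 102.5 − 0.12·35 = 98.3; supply price = 73.8 + 0.375·35 = 86.925.
ΔQ = 57.9798 − 35 = 22.9798; wedge = 98.3 − 86.925 = 11.375.
Deadweight loss = ½ × 22.9798 × 11.375 = $130.70.

$130.70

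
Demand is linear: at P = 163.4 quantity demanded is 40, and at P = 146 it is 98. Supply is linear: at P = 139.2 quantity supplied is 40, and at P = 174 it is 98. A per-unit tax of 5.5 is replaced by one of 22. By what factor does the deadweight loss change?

16

Demand slope = (146 − 163.4)/(98 − 40) = −0.3, so P = 175.4 − 0.3Q.
Supply slope = (174 − 139.2)/(98 − 40) = 0.6, so P = 115.2 + 0.6Q.
Competitive equilibrium: 175.4 − 0.3Q = 115.2 + 0.6Q → Q* = 66.8889, P* = 155.3333.
For a per-unit tax t: ΔQ = t/0.9, so DWL = ½·t·(t/0.9) = t²/1.8.
At t = 5.5: DWL = 16.806. At t = 22: DWL = 268.889.
Ratio = (22/5.5)² = 16.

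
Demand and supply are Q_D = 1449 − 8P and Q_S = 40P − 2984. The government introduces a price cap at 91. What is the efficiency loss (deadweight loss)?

220.05

In inverse form: demand P = 181.125 − 0.125Q, supply P = 74.6 + 0.025Q.
Competitive equilibrium: 181.125 − 0.125Q = 74.6 + 0.025Q → Q* = 710.1667, P* = 92.3542.
At the ceiling P = 91, quantity supplied = (91 − 74.6)/0.025 = 656.
Willingness to pay at Q' = 656: 181.125 − 0.125·656 = 99.125.
ΔQ = 710.1667 − 656 = 54.1667; wedge = 99.125 − 91 = 8.125.
Deadweight loss = ½ × 54.1667 × 8.125 = 220.05.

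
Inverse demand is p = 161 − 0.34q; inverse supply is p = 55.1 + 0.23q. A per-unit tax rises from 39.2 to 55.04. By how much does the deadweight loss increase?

1309.44

Competitive equilibrium: 161 − 0.34q = 55.1 + 0.23q → q* = 185.7895, p* = 97.8316.
For a per-unit tax t: Δq = t/0.57, so DWL = ½·t·(t/0.57) = t²/1.14.
At t = 39.2: DWL = 1347.93. At t = 55.04: DWL = 2657.37.
Increase = 2657.37 − 1347.93 = 1309.44.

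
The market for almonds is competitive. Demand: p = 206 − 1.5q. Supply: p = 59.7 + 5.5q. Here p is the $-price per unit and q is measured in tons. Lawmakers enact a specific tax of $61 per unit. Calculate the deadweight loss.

$265.79

Competitive equilibrium: 206 − 1.5q = 59.7 + 5.5q → q* = 20.9, p* = 174.65.
With the tax, the buyer price exceeds the seller price by 61: (206 − 1.5q) − (59.7 + 5.5q) = 61 → q' = 12.1857.
Δq = 20.9 − 12.1857 = 8.7143; the wedge equals the tax, 61.
Deadweight loss = ½ × 8.7143 × 61 = $265.79.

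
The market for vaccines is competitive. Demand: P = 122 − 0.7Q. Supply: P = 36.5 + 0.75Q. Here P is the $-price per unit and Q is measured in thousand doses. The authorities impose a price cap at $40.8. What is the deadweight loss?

Competitive equilibrium: 122 − 0.7Q = 36.5 + 0.75Q → Q* = 58.9655, P* = 80.7241.
At the ceiling P = 40.8, quantity supplied = (40.8 − 36.5)/0.75 = 5.7333.
Willingness to pay at Q' = 5.7333: 122 − 0.7·5.7333 = 117.9867.
ΔQ = 58.9655 − 5.7333 = 53.2322; wedge = 117.9867 − 40.8 = 77.1867.
The triangle = ½ × 53.2322 × 77.1867 = $2054.41 thousand.

$2054.41 thousand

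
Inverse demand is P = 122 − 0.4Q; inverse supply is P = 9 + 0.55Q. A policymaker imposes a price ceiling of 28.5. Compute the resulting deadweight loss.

3311.25

Competitive equilibrium: 122 − 0.4Q = 9 + 0.55Q → Q* = 118.9474, P* = 74.4211.
At the ceiling P = 28.5, quantity supplied = (28.5 − 9)/0.55 = 35.4545.
Willingness to pay at Q' = 35.4545: 122 − 0.4·35.4545 = 107.8182.
ΔQ = 118.9474 − 35.4545 = 83.4929; wedge = 107.8182 − 28.5 = 79.3182.
The triangle = ½ × 83.4929 × 79.3182 = 3311.25.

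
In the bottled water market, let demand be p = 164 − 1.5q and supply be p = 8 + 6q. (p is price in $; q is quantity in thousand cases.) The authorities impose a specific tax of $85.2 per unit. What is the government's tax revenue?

$804.288 thousand

Competitive equilibrium: 164 − 1.5q = 8 + 6q → q* = 20.8, p* = 132.8.
With the tax, the buyer price exceeds the seller price by 85.2: (164 − 1.5q) − (8 + 6q) = 85.2 → q' = 9.44.
Tax revenue = 85.2 × 9.44 = $804.288 thousand.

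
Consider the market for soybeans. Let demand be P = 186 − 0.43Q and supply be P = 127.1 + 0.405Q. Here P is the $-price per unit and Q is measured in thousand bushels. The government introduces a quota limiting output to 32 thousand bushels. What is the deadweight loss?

Competitive equilibrium: 186 − 0.43Q = 127.1 + 0.405Q → Q* = 70.5389, P* = 155.6683.
At Q = 32: demand price = 186 − 0.43·32 = 172.24; supply price = 127.1 + 0.405·32 = 140.06.
ΔQ = 70.5389 − 32 = 38.5389; wedge = 172.24 − 140.06 = 32.18.
Welfare loss = ½ × 38.5389 × 32.18 = $620.09 thousand.

$620.09 thousand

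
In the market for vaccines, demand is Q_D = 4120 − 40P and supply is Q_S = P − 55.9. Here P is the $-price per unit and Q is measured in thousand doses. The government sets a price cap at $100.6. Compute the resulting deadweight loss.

$0.80 thousand

In inverse form: demand P = 103 − 0.025Q, supply P = 55.9 + Q.
Competitive equilibrium: 103 − 0.025Q = 55.9 + Q → Q* = 45.9512, P* = 101.8512.
At the ceiling P = 100.6, quantity supplied = (100.6 − 55.9)/1 = 44.7.
Willingness to pay at Q' = 44.7: 103 − 0.025·44.7 = 101.8825.
ΔQ = 45.9512 − 44.7 = 1.2512; wedge = 101.8825 − 100.6 = 1.2825.
Welfare loss = ½ × 1.2512 × 1.2825 = $0.80 thousand.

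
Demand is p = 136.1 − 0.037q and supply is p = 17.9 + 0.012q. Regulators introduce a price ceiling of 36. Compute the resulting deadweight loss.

20017.87

Competitive equilibrium: 136.1 − 0.037q = 17.9 + 0.012q → q* = 2412.244898, p* = 46.8469388.
At the ceiling p = 36, quantity supplied = (36 − 17.9)/0.012 = 1508.3333333.
Willingness to pay at q' = 1508.3333333: 136.1 − 0.037·1508.3333333 = 80.2916667.
Δq = 2412.244898 − 1508.3333333 = 903.9115647; wedge = 80.2916667 − 36 = 44.2916667.
Deadweight loss = ½ × 903.9115647 × 44.2916667 = 20017.87.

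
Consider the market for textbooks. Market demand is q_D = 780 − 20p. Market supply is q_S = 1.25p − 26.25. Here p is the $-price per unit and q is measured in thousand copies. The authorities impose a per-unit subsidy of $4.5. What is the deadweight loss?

In inverse form: demand p = 39 − 0.05q, supply p = 21 + 0.8q.
Competitive equilibrium: 39 − 0.05q = 21 + 0.8q → q* = 21.1765, p* = 37.9412.
The subsidy lowers effective supply by 4.5: p = 16.5 + 0.8q.
New quantity: 39 − 0.05q = 16.5 + 0.8q → q' = 26.4706.
Overproduction Δq = 26.4706 − 21.1765 = 5.2941; wedge = subsidy = 4.5.
The triangle = ½ × 5.2941 × 4.5 = $11.91 thousand.

$11.91 thousand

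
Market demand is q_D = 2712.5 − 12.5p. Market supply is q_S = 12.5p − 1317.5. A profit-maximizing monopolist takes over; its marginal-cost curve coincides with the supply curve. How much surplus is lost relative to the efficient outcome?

In inverse form: demand p = 217 − 0.08q, supply p = 105.4 + 0.08q.
Competitive equilibrium: 217 − 0.08q = 105.4 + 0.08q → q* = 697.5, p* = 161.2.
Marginal revenue: MR = 217 − 0.16q. Set MR = MC: 217 − 0.16q = 105.4 + 0.08q → q_m = 465.
Price p_m = 217 − 0.08·465 = 179.8; MC(q_m) = 105.4 + 0.08·465 = 142.6.
Competitive q* = 697.5, so Δq = 232.5; wedge = 179.8 − 142.6 = 37.2.
DWL = ½ × 232.5 × 37.2 = 4324.50.

4324.50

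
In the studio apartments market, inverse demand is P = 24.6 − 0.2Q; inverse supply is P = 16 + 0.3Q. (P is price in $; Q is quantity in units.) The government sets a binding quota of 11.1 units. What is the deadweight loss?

Competitive equilibrium: 24.6 − 0.2Q = 16 + 0.3Q → Q* = 17.2, P* = 21.16.
At Q = 11.1: demand price = 24.6 − 0.2·11.1 = 22.38; supply price = 16 + 0.3·11.1 = 19.33.
ΔQ = 17.2 − 11.1 = 6.1; wedge = 22.38 − 19.33 = 3.05.
Welfare loss = ½ × 6.1 × 3.05 = $9.30.

$9.30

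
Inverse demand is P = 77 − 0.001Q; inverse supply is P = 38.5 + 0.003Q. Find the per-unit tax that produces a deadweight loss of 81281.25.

Competitive equilibrium: 77 − 0.001Q = 38.5 + 0.003Q → Q* = 9625, P* = 67.375.
A tax t gives ΔQ = t/0.004 and wedge t, so DWL = t²/0.008.
t²/0.008 = 81281.25 → t² = 650.25 → t = 25.5.

25.5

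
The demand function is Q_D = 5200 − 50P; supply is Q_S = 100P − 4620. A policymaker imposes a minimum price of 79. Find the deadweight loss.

6868.17

In inverse form: demand P = 104 − 0.02Q, supply P = 46.2 + 0.01Q.
Competitive equilibrium: 104 − 0.02Q = 46.2 + 0.01Q → Q* = 1926.6667, P* = 65.4667.
At the floor P = 79, quantity demanded = (104 − 79)/0.02 = 1250.
Sellers' marginal cost at Q' = 1250: 46.2 + 0.01·1250 = 58.7.
ΔQ = 1926.6667 − 1250 = 676.6667; wedge = 79 − 58.7 = 20.3.
Welfare loss = ½ × 676.6667 × 20.3 = 6868.17.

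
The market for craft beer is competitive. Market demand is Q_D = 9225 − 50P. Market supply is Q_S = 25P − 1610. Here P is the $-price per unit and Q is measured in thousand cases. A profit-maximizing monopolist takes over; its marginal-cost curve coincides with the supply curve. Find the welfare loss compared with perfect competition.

In inverse form: demand P = 184.5 − 0.02Q, supply P = 64.4 + 0.04Q.
Competitive equilibrium: 184.5 − 0.02Q = 64.4 + 0.04Q → Q* = 2001.6667, P* = 144.4667.
Marginal revenue: MR = 184.5 − 0.04Q. Set MR = MC: 184.5 − 0.04Q = 64.4 + 0.04Q → Q_m = 1501.25.
Price P_m = 184.5 − 0.02·1501.25 = 154.475; MC(Q_m) = 64.4 + 0.04·1501.25 = 124.45.
Competitive Q* = 2001.6667, so ΔQ = 500.4167; wedge = 154.475 − 124.45 = 30.025.
Deadweight loss = ½ × 500.4167 × 30.025 = $7512.51 thousand.

$7512.51 thousand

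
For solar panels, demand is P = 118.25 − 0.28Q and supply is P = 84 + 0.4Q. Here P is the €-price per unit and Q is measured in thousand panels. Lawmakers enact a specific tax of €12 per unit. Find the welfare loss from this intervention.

€105.88 thousand

Competitive equilibrium: 118.25 − 0.28Q = 84 + 0.4Q → Q* = 50.3676, P* = 104.1471.
With the tax, the buyer price exceeds the seller price by 12: (118.25 − 0.28Q) − (84 + 0.4Q) = 12 → Q' = 32.7206.
ΔQ = 50.3676 − 32.7206 = 17.647; the wedge equals the tax, 12.
DWL = ½ × 17.647 × 12 = €105.88 thousand.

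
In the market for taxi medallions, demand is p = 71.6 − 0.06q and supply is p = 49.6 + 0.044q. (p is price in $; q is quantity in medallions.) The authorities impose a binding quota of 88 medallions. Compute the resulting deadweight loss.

$793.61

Competitive equilibrium: 71.6 − 0.06q = 49.6 + 0.044q → q* = 211.5385, p* = 58.9077.
At q = 88: demand price = 71.6 − 0.06·88 = 66.32; supply price = 49.6 + 0.044·88 = 53.472.
Δq = 211.5385 − 88 = 123.5385; wedge = 66.32 − 53.472 = 12.848.
DWL = ½ × 123.5385 × 12.848 = $793.61.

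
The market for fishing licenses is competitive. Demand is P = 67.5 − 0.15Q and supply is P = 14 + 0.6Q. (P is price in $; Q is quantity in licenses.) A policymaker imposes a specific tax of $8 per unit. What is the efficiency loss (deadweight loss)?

$42.67

Competitive equilibrium: 67.5 − 0.15Q = 14 + 0.6Q → Q* = 71.3333, P* = 56.8.
With the tax, the buyer price exceeds the seller price by 8: (67.5 − 0.15Q) − (14 + 0.6Q) = 8 → Q' = 60.6667.
ΔQ = 71.3333 − 60.6667 = 10.6666; the wedge equals the tax, 8.
Deadweight loss = ½ × 10.6666 × 8 = $42.67.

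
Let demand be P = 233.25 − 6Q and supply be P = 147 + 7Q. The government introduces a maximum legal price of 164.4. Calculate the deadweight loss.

Competitive equilibrium: 233.25 − 6Q = 147 + 7Q → Q* = 6.6346, P* = 193.4423.
At the ceiling P = 164.4, quantity supplied = (164.4 − 147)/7 = 2.4857.
Willingness to pay at Q' = 2.4857: 233.25 − 6·2.4857 = 218.3358.
ΔQ = 6.6346 − 2.4857 = 4.1489; wedge = 218.3358 − 164.4 = 53.9358.
DWL = ½ × 4.1489 × 53.9358 = 111.89.

111.89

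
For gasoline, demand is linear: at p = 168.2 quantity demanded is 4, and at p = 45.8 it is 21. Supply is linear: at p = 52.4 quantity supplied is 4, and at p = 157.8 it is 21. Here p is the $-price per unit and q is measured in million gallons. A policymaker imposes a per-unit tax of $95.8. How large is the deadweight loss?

Demand slope = (45.8 − 168.2)/(21 − 4) = −7.2, so p = 197 − 7.2q.
Supply slope = (157.8 − 52.4)/(21 − 4) = 6.2, so p = 27.6 + 6.2q.
Competitive equilibrium: 197 − 7.2q = 27.6 + 6.2q → q* = 12.6418, p* = 105.9791.
With the tax, the buyer price exceeds the seller price by 95.8: (197 − 7.2q) − (27.6 + 6.2q) = 95.8 → q' = 5.4925.
Δq = 12.6418 − 5.4925 = 7.1493; the wedge equals the tax, 95.8.
The triangle = ½ × 7.1493 × 95.8 = $342.45 million.

$342.45 million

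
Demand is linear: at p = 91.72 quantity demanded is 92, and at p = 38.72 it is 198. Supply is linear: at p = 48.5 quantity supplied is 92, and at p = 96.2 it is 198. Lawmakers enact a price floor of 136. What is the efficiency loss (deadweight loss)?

Demand slope = (38.72 − 91.72)/(198 − 92) = −0.5, so p = 137.72 − 0.5q.
Supply slope = (96.2 − 48.5)/(198 − 92) = 0.45, so p = 7.1 + 0.45q.
Competitive equilibrium: 137.72 − 0.5q = 7.1 + 0.45q → q* = 137.4947, p* = 68.9726.
At the floor p = 136, quantity demanded = (137.72 − 136)/0.5 = 3.44.
Sellers' marginal cost at q' = 3.44: 7.1 + 0.45·3.44 = 8.648.
Δq = 137.4947 − 3.44 = 134.0547; wedge = 136 − 8.648 = 127.352.
Welfare loss = ½ × 134.0547 × 127.352 = 8536.07.

8536.07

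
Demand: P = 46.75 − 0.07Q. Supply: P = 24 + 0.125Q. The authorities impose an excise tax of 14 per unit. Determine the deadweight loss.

Competitive equilibrium: 46.75 − 0.07Q = 24 + 0.125Q → Q* = 116.6667, P* = 38.5833.
With the tax, the buyer price exceeds the seller price by 14: (46.75 − 0.07Q) − (24 + 0.125Q) = 14 → Q' = 44.8718.
ΔQ = 116.6667 − 44.8718 = 71.7949; the wedge equals the tax, 14.
DWL = ½ × 71.7949 × 14 = 502.56.

502.56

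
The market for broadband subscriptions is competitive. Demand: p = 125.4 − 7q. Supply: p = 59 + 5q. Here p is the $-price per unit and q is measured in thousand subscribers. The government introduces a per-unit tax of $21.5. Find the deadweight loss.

$19.26 thousand

Competitive equilibrium: 125.4 − 7q = 59 + 5q → q* = 5.5333, p* = 86.6667.
With the tax, the buyer price exceeds the seller price by 21.5: (125.4 − 7q) − (59 + 5q) = 21.5 → q' = 3.7417.
Δq = 5.5333 − 3.7417 = 1.7916; the wedge equals the tax, 21.5.
Deadweight loss = ½ × 1.7916 × 21.5 = $19.26 thousand.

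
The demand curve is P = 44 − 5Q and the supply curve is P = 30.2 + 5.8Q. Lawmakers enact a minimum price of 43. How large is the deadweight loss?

6.27

Competitive equilibrium: 44 − 5Q = 30.2 + 5.8Q → Q* = 1.2778, P* = 37.6111.
At the floor P = 43, quantity demanded = (44 − 43)/5 = 0.2.
Sellers' marginal cost at Q' = 0.2: 30.2 + 5.8·0.2 = 31.36.
ΔQ = 1.2778 − 0.2 = 1.0778; wedge = 43 − 31.36 = 11.64.
Deadweight loss = ½ × 1.0778 × 11.64 = 6.27.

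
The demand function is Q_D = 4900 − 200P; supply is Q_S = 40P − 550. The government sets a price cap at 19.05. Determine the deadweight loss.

In inverse form: demand P = 24.5 − 0.005Q, supply P = 13.75 + 0.025Q.
Competitive equilibrium: 24.5 − 0.005Q = 13.75 + 0.025Q → Q* = 358.3333, P* = 22.7083.
At the ceiling P = 19.05, quantity supplied = (19.05 − 13.75)/0.025 = 212.
Willingness to pay at Q' = 212: 24.5 − 0.005·212 = 23.44.
ΔQ = 358.3333 − 212 = 146.3333; wedge = 23.44 − 19.05 = 4.39.
DWL = ½ × 146.3333 × 4.39 = 321.20.

321.20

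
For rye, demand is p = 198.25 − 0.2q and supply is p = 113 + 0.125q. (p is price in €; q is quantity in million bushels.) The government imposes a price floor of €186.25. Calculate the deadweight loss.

Competitive equilibrium: 198.25 − 0.2q = 113 + 0.125q → q* = 262.3077, p* = 145.7885.
At the floor p = 186.25, quantity demanded = (198.25 − 186.25)/0.2 = 60.
Sellers' marginal cost at q' = 60: 113 + 0.125·60 = 120.5.
Δq = 262.3077 − 60 = 202.3077; wedge = 186.25 − 120.5 = 65.75.
DWL = ½ × 202.3077 × 65.75 = €6650.87 million.

€6650.87 million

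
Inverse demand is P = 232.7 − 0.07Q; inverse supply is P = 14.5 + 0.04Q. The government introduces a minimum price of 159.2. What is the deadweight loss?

Competitive equilibrium: 232.7 − 0.07Q = 14.5 + 0.04Q → Q* = 1983.6364, P* = 93.8455.
At the floor P = 159.2, quantity demanded = (232.7 − 159.2)/0.07 = 1050.
Sellers' marginal cost at Q' = 1050: 14.5 + 0.04·1050 = 56.5.
ΔQ = 1983.6364 − 1050 = 933.6364; wedge = 159.2 − 56.5 = 102.7.
DWL = ½ × 933.6364 × 102.7 = 47942.23.

47942.23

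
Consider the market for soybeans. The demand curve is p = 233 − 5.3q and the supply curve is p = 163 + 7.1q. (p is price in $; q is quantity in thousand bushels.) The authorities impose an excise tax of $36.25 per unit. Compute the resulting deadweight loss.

Competitive equilibrium: 233 − 5.3q = 163 + 7.1q → q* = 5.6452, p* = 203.0806.
With the tax, the buyer price exceeds the seller price by 36.25: (233 − 5.3q) − (163 + 7.1q) = 36.25 → q' = 2.7218.
Δq = 5.6452 − 2.7218 = 2.9234; the wedge equals the tax, 36.25.
Deadweight loss = ½ × 2.9234 × 36.25 = $52.99 thousand.

$52.99 thousand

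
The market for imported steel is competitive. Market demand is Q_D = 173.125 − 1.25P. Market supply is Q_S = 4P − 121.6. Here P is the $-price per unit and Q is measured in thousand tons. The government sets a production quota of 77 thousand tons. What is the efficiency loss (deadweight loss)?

In inverse form: demand P = 138.5 − 0.8Q, supply P = 30.4 + 0.25Q.
Competitive equilibrium: 138.5 − 0.8Q = 30.4 + 0.25Q → Q* = 102.9524, P* = 56.1381.
At Q = 77: demand price = 138.5 − 0.8·77 = 76.9; supply price = 30.4 + 0.25·77 = 49.65.
ΔQ = 102.9524 − 77 = 25.9524; wedge = 76.9 − 49.65 = 27.25.
The triangle = ½ × 25.9524 × 27.25 = $353.60 thousand.

$353.60 thousand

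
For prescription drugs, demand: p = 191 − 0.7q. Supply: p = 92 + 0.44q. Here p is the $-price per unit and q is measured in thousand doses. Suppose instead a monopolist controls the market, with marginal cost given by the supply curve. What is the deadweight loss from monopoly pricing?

Competitive equilibrium: 191 − 0.7q = 92 + 0.44q → q* = 86.8421, p* = 130.2105.
Marginal revenue: MR = 191 − 1.4q. Set MR = MC: 191 − 1.4q = 92 + 0.44q → q_m = 53.8043.
Price p_m = 191 − 0.7·53.8043 = 153.337; MC(q_m) = 92 + 0.44·53.8043 = 115.6739.
Competitive q* = 86.8421, so Δq = 33.0378; wedge = 153.337 − 115.6739 = 37.6631.
Welfare loss = ½ × 33.0378 × 37.6631 = $622.15 thousand.

$622.15 thousand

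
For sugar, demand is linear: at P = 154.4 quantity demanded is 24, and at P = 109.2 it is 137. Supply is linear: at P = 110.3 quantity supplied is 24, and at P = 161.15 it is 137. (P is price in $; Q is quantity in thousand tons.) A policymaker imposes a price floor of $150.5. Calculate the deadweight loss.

$754.43 thousand

Demand slope = (109.2 − 154.4)/(137 − 24) = −0.4, so P = 164 − 0.4Q.
Supply slope = (161.15 − 110.3)/(137 − 24) = 0.45, so P = 99.5 + 0.45Q.
Competitive equilibrium: 164 − 0.4Q = 99.5 + 0.45Q → Q* = 75.8824, P* = 133.6471.
At the floor P = 150.5, quantity demanded = (164 − 150.5)/0.4 = 33.75.
Sellers' marginal cost at Q' = 33.75: 99.5 + 0.45·33.75 = 114.6875.
ΔQ = 75.8824 − 33.75 = 42.1324; wedge = 150.5 − 114.6875 = 35.8125.
Welfare loss = ½ × 42.1324 × 35.8125 = $754.43 thousand.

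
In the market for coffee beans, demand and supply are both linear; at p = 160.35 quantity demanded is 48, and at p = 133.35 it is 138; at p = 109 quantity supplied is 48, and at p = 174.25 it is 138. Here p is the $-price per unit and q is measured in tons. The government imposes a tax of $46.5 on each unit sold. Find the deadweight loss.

Demand slope = (133.35 − 160.35)/(138 − 48) = −0.3, so p = 174.75 − 0.3q.
Supply slope = (174.25 − 109)/(138 − 48) = 0.725, so p = 74.2 + 0.725q.
Competitive equilibrium: 174.75 − 0.3q = 74.2 + 0.725q → q* = 98.0976, p* = 145.3207.
With the tax, the buyer price exceeds the seller price by 46.5: (174.75 − 0.3q) − (74.2 + 0.725q) = 46.5 → q' = 52.7317.
Δq = 98.0976 − 52.7317 = 45.3659; the wedge equals the tax, 46.5.
The triangle = ½ × 45.3659 × 46.5 = $1054.76.

$1054.76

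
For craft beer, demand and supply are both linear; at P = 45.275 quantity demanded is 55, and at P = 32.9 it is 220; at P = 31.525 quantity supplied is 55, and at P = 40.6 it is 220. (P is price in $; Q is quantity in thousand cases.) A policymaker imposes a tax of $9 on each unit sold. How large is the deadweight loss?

$311.54 thousand

Demand slope = (32.9 − 45.275)/(220 − 55) = −0.075, so P = 49.4 − 0.075Q.
Supply slope = (40.6 − 31.525)/(220 − 55) = 0.055, so P = 28.5 + 0.055Q.
Competitive equilibrium: 49.4 − 0.075Q = 28.5 + 0.055Q → Q* = 160.7692, P* = 37.3423.
With the tax, the buyer price exceeds the seller price by 9: (49.4 − 0.075Q) − (28.5 + 0.055Q) = 9 → Q' = 91.5385.
ΔQ = 160.7692 − 91.5385 = 69.2307; the wedge equals the tax, 9.
DWL = ½ × 69.2307 × 9 = $311.54 thousand.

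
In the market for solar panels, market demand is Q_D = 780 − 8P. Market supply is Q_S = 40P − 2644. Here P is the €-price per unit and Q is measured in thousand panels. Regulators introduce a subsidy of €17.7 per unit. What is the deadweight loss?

In inverse form: demand P = 97.5 − 0.125Q, supply P = 66.1 + 0.025Q.
Competitive equilibrium: 97.5 − 0.125Q = 66.1 + 0.025Q → Q* = 209.3333, P* = 71.3333.
The subsidy lowers effective supply by 17.7: P = 48.4 + 0.025Q.
New quantity: 97.5 − 0.125Q = 48.4 + 0.025Q → Q' = 327.3333.
Overproduction ΔQ = 327.3333 − 209.3333 = 118; wedge = subsidy = 17.7.
DWL = ½ × 118 × 17.7 = €1044.30 thousand.

€1044.30 thousand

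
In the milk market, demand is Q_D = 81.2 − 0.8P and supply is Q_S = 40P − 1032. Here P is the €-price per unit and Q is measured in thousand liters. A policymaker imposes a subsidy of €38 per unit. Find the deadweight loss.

€566.27 thousand

In inverse form: demand P = 101.5 − 1.25Q, supply P = 25.8 + 0.025Q.
Competitive equilibrium: 101.5 − 1.25Q = 25.8 + 0.025Q → Q* = 59.37255, P* = 27.28431.
The subsidy lowers effective supply by 38: P = 0.025Q − 12.2.
New quantity: 101.5 − 1.25Q = 0.025Q − 12.2 → Q' = 89.17647.
Overproduction ΔQ = 89.17647 − 59.37255 = 29.80392; wedge = subsidy = 38.
Deadweight loss = ½ × 29.80392 × 38 = €566.27 thousand.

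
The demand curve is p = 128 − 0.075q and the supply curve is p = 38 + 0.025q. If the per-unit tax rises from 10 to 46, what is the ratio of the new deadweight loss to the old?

21.16

Competitive equilibrium: 128 − 0.075q = 38 + 0.025q → q* = 900, p* = 60.5.
For a per-unit tax t: Δq = t/0.1, so DWL = ½·t·(t/0.1) = t²/0.2.
At t = 10: DWL = 500. At t = 46: DWL = 10580.
Ratio = (46/10)² = 21.16.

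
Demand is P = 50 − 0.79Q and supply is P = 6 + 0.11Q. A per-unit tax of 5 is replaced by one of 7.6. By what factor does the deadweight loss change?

2.3104

Competitive equilibrium: 50 − 0.79Q = 6 + 0.11Q → Q* = 48.8889, P* = 11.3778.
For a per-unit tax t: ΔQ = t/0.9, so DWL = ½·t·(t/0.9) = t²/1.8.
At t = 5: DWL = 13.889. At t = 7.6: DWL = 32.089.
Ratio = (7.6/5)² = 2.3104.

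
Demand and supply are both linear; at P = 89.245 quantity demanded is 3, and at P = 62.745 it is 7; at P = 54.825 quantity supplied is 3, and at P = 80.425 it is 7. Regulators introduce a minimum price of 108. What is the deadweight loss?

195.11

Demand slope = (62.745 − 89.245)/(7 − 3) = −6.625, so P = 109.12 − 6.625Q.
Supply slope = (80.425 − 54.825)/(7 − 3) = 6.4, so P = 35.625 + 6.4Q.
Competitive equilibrium: 109.12 − 6.625Q = 35.625 + 6.4Q → Q* = 5.6426, P* = 71.7377.
At the floor P = 108, quantity demanded = (109.12 − 108)/6.625 = 0.1691.
Sellers' marginal cost at Q' = 0.1691: 35.625 + 6.4·0.1691 = 36.7072.
ΔQ = 5.6426 − 0.1691 = 5.4735; wedge = 108 − 36.7072 = 71.2928.
DWL = ½ × 5.4735 × 71.2928 = 195.11.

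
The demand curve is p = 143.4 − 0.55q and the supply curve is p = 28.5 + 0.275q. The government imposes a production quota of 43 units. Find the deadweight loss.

Competitive equilibrium: 143.4 − 0.55q = 28.5 + 0.275q → q* = 139.2727, p* = 66.8.
At q = 43: demand price = 143.4 − 0.55·43 = 119.75; supply price = 28.5 + 0.275·43 = 40.325.
Δq = 139.2727 − 43 = 96.2727; wedge = 119.75 − 40.325 = 79.425.
DWL = ½ × 96.2727 × 79.425 = 3823.23.

3823.23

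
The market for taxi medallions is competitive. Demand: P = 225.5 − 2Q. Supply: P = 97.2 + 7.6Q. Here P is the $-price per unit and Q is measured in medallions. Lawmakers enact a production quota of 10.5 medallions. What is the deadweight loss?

Competitive equilibrium: 225.5 − 2Q = 97.2 + 7.6Q → Q* = 13.3646, P* = 198.7708.
At Q = 10.5: demand price = 225.5 − 2·10.5 = 204.5; supply price = 97.2 + 7.6·10.5 = 177.
ΔQ = 13.3646 − 10.5 = 2.8646; wedge = 204.5 − 177 = 27.5.
Welfare loss = ½ × 2.8646 × 27.5 = $39.39.

$39.39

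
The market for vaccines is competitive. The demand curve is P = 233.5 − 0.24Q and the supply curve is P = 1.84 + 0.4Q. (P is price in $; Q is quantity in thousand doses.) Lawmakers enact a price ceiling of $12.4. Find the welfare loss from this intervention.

Competitive equilibrium: 233.5 − 0.24Q = 1.84 + 0.4Q → Q* = 361.96875, P* = 146.6275.
At the ceiling P = 12.4, quantity supplied = (12.4 − 1.84)/0.4 = 26.4.
Willingness to pay at Q' = 26.4: 233.5 − 0.24·26.4 = 227.164.
ΔQ = 361.96875 − 26.4 = 335.56875; wedge = 227.164 − 12.4 = 214.764.
Deadweight loss = ½ × 335.56875 × 214.764 = $36034.04 thousand.

$36034.04 thousand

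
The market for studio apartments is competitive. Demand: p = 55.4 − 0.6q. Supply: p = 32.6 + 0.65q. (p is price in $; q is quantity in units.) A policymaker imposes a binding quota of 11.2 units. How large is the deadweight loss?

$30.976

Competitive equilibrium: 55.4 − 0.6q = 32.6 + 0.65q → q* = 18.24, p* = 44.456.
At q = 11.2: demand price = 55.4 − 0.6·11.2 = 48.68; supply price = 32.6 + 0.65·11.2 = 39.88.
Δq = 18.24 − 11.2 = 7.04; wedge = 48.68 − 39.88 = 8.8.
Deadweight loss = ½ × 7.04 × 8.8 = $30.976.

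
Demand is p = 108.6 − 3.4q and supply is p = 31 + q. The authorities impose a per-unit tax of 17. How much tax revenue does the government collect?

234.14

Competitive equilibrium: 108.6 − 3.4q = 31 + q → q* = 17.6364, p* = 48.6364.
With the tax, the buyer price exceeds the seller price by 17: (108.6 − 3.4q) − (31 + q) = 17 → q' = 13.7727.
Tax revenue = 17 × 13.7727 = 234.14.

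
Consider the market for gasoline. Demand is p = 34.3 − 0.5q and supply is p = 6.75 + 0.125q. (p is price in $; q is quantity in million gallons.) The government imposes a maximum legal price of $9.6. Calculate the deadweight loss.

Competitive equilibrium: 34.3 − 0.5q = 6.75 + 0.125q → q* = 44.08, p* = 12.26.
At the ceiling p = 9.6, quantity supplied = (9.6 − 6.75)/0.125 = 22.8.
Willingness to pay at q' = 22.8: 34.3 − 0.5·22.8 = 22.9.
Δq = 44.08 − 22.8 = 21.28; wedge = 22.9 − 9.6 = 13.3.
Deadweight loss = ½ × 21.28 × 13.3 = $141.512 million.

$141.512 million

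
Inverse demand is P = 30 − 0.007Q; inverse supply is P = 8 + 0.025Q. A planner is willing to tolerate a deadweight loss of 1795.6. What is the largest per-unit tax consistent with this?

10.72

Competitive equilibrium: 30 − 0.007Q = 8 + 0.025Q → Q* = 687.5, P* = 25.1875.
A tax t gives ΔQ = t/0.032 and wedge t, so DWL = t²/0.064.
t²/0.064 = 1795.6 → t² = 114.9184 → t = 10.72.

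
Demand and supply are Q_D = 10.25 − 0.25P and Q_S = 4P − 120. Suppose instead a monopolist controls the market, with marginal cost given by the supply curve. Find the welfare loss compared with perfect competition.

3.35

In inverse form: demand P = 41 − 4Q, supply P = 30 + 0.25Q.
Competitive equilibrium: 41 − 4Q = 30 + 0.25Q → Q* = 2.5882, P* = 30.6471.
Marginal revenue: MR = 41 − 8Q. Set MR = MC: 41 − 8Q = 30 + 0.25Q → Q_m = 1.3333.
Price P_m = 41 − 4·1.3333 = 35.6668; MC(Q_m) = 30 + 0.25·1.3333 = 30.3333.
Competitive Q* = 2.5882, so ΔQ = 1.2549; wedge = 35.6668 − 30.3333 = 5.3335.
The triangle = ½ × 1.2549 × 5.3335 = 3.35.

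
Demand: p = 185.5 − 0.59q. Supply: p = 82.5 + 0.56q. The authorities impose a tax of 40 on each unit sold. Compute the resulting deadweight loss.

695.65

Competitive equilibrium: 185.5 − 0.59q = 82.5 + 0.56q → q* = 89.5652, p* = 132.6565.
With the tax, the buyer price exceeds the seller price by 40: (185.5 − 0.59q) − (82.5 + 0.56q) = 40 → q' = 54.7826.
Δq = 89.5652 − 54.7826 = 34.7826; the wedge equals the tax, 40.
Welfare loss = ½ × 34.7826 × 40 = 695.65.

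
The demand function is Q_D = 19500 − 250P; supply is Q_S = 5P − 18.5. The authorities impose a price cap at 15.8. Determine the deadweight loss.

In inverse form: demand P = 78 − 0.004Q, supply P = 3.7 + 0.2Q.
Competitive equilibrium: 78 − 0.004Q = 3.7 + 0.2Q → Q* = 364.2157, P* = 76.5431.
At the ceiling P = 15.8, quantity supplied = (15.8 − 3.7)/0.2 = 60.5.
Willingness to pay at Q' = 60.5: 78 − 0.004·60.5 = 77.758.
ΔQ = 364.2157 − 60.5 = 303.7157; wedge = 77.758 − 15.8 = 61.958.
DWL = ½ × 303.7157 × 61.958 = 9408.81.

9408.81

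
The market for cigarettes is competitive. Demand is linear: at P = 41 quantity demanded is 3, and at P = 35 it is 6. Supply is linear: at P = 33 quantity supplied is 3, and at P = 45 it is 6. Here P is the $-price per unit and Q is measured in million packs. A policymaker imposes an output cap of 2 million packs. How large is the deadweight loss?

Demand slope = (35 − 41)/(6 − 3) = −2, so P = 47 − 2Q.
Supply slope = (45 − 33)/(6 − 3) = 4, so P = 21 + 4Q.
Competitive equilibrium: 47 − 2Q = 21 + 4Q → Q* = 4.3333, P* = 38.3333.
At Q = 2: demand price = 47 − 2·2 = 43; supply price = 21 + 4·2 = 29.
ΔQ = 4.3333 − 2 = 2.3333; wedge = 43 − 29 = 14.
Welfare loss = ½ × 2.3333 × 14 = $16.33 million.

$16.33 million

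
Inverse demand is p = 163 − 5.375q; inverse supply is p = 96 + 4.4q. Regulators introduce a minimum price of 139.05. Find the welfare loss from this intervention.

28.11

Competitive equilibrium: 163 − 5.375q = 96 + 4.4q → q* = 6.8542, p* = 126.1586.
At the floor p = 139.05, quantity demanded = (163 − 139.05)/5.375 = 4.4558.
Sellers' marginal cost at q' = 4.4558: 96 + 4.4·4.4558 = 115.6055.
Δq = 6.8542 − 4.4558 = 2.3984; wedge = 139.05 − 115.6055 = 23.4445.
Deadweight loss = ½ × 2.3984 × 23.4445 = 28.11.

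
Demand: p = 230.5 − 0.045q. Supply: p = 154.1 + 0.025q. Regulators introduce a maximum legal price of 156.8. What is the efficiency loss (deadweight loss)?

33849.61

Competitive equilibrium: 230.5 − 0.045q = 154.1 + 0.025q → q* = 1091.4286, p* = 181.3857.
At the ceiling p = 156.8, quantity supplied = (156.8 − 154.1)/0.025 = 108.
Willingness to pay at q' = 108: 230.5 − 0.045·108 = 225.64.
Δq = 1091.4286 − 108 = 983.4286; wedge = 225.64 − 156.8 = 68.84.
The triangle = ½ × 983.4286 × 68.84 = 33849.61.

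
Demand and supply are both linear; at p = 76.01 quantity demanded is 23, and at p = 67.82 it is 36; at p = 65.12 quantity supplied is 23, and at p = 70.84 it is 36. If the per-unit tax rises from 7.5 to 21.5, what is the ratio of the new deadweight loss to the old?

Demand slope = (67.82 − 76.01)/(36 − 23) = −0.63, so p = 90.5 − 0.63q.
Supply slope = (70.84 − 65.12)/(36 − 23) = 0.44, so p = 55 + 0.44q.
Competitive equilibrium: 90.5 − 0.63q = 55 + 0.44q → q* = 33.1776, p* = 69.5981.
For a per-unit tax t: Δq = t/1.07, so DWL = ½·t·(t/1.07) = t²/2.14.
At t = 7.5: DWL = 26.285. At t = 21.5: DWL = 216.005.
Ratio = (21.5/7.5)² = 8.218.

8.218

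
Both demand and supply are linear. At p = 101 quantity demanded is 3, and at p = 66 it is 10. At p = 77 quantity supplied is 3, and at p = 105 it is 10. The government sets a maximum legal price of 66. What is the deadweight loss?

Demand slope = (66 − 101)/(10 − 3) = −5, so p = 116 − 5q.
Supply slope = (105 − 77)/(10 − 3) = 4, so p = 65 + 4q.
Competitive equilibrium: 116 − 5q = 65 + 4q → q* = 5.6667, p* = 87.6667.
At the ceiling p = 66, quantity supplied = (66 − 65)/4 = 0.25.
Willingness to pay at q' = 0.25: 116 − 5·0.25 = 114.75.
Δq = 5.6667 − 0.25 = 5.4167; wedge = 114.75 − 66 = 48.75.
The triangle = ½ × 5.4167 × 48.75 = 132.03.

132.03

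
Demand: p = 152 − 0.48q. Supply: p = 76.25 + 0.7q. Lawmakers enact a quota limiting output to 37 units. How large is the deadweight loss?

436.34

Competitive equilibrium: 152 − 0.48q = 76.25 + 0.7q → q* = 64.1949, p* = 121.1864.
At q = 37: demand price = 152 − 0.48·37 = 134.24; supply price = 76.25 + 0.7·37 = 102.15.
Δq = 64.1949 − 37 = 27.1949; wedge = 134.24 − 102.15 = 32.09.
The triangle = ½ × 27.1949 × 32.09 = 436.34.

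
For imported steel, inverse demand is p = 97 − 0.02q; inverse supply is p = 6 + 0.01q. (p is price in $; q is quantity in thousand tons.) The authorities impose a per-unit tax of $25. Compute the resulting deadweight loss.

$10416.67 thousand

Competitive equilibrium: 97 − 0.02q = 6 + 0.01q → q* = 3033.3333, p* = 36.3333.
With the tax, the buyer price exceeds the seller price by 25: (97 − 0.02q) − (6 + 0.01q) = 25 → q' = 2200.
Δq = 3033.3333 − 2200 = 833.3333; the wedge equals the tax, 25.
DWL = ½ × 833.3333 × 25 = $10416.67 thousand.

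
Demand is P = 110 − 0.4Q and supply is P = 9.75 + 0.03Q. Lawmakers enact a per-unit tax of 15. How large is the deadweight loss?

Competitive equilibrium: 110 − 0.4Q = 9.75 + 0.03Q → Q* = 233.1395, P* = 16.7442.
With the tax, the buyer price exceeds the seller price by 15: (110 − 0.4Q) − (9.75 + 0.03Q) = 15 → Q' = 198.2558.
ΔQ = 233.1395 − 198.2558 = 34.8837; the wedge equals the tax, 15.
DWL = ½ × 34.8837 × 15 = 261.63.

261.63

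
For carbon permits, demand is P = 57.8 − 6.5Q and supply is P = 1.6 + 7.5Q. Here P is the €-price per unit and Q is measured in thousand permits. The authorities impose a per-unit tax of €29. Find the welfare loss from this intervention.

€30.04 thousand

Competitive equilibrium: 57.8 − 6.5Q = 1.6 + 7.5Q → Q* = 4.0143, P* = 31.7071.
With the tax, the buyer price exceeds the seller price by 29: (57.8 − 6.5Q) − (1.6 + 7.5Q) = 29 → Q' = 1.9429.
ΔQ = 4.0143 − 1.9429 = 2.0714; the wedge equals the tax, 29.
Welfare loss = ½ × 2.0714 × 29 = €30.04 thousand.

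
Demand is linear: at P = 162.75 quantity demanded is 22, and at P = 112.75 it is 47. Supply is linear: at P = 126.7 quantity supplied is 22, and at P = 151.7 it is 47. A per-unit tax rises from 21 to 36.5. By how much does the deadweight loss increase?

148.54

Demand slope = (112.75 − 162.75)/(47 − 22) = −2, so P = 206.75 − 2Q.
Supply slope = (151.7 − 126.7)/(47 − 22) = 1, so P = 104.7 + Q.
Competitive equilibrium: 206.75 − 2Q = 104.7 + Q → Q* = 34.0167, P* = 138.7167.
For a per-unit tax t: ΔQ = t/3, so DWL = ½·t·(t/3) = t²/6.
At t = 21: DWL = 73.5. At t = 36.5: DWL = 222.042.
Increase = 222.042 − 73.5 = 148.54.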